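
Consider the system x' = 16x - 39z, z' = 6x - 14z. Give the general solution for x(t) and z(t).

x(t) = 3C_1e^(t)sin(3t) - 2C_1e^(t)cos(3t) - 2C_2e^(t)sin(3t) - 3C_2e^(t)cos(3t), z(t) = C_1e^(t)sin(3t) - C_1e^(t)cos(3t) - C_2e^(t)sin(3t) - C_2e^(t)cos(3t)

Coefficient matrix A = [[16, -39], [6, -14]].
Characteristic polynomial det(A - λI) = λ^2 - 2λ + 10 = 0.
Eigenvalues λ = 1 ± 3i (complex conjugate pair).
For λ=1+3i: an eigenvector is (-2,-1) - i(3,1) = (-2 - 3i, -1 - i).
A real fundamental pair from Re and Im of e^((1+3i)t)v: X_1 = e^(t)(cos(3t)·(-2,-1) + sin(3t)·(3,1)), X_2 = e^(t)(sin(3t)·(-2,-1) - cos(3t)·(3,1)).
General solution: C_1X_1 + C_2X_2.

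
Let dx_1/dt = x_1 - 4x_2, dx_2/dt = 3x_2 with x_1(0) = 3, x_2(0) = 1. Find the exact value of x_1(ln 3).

A = [[1,-4],[0,3]]; eigenvalues λ = 3, 1.
Eigenvectors: (2,-1) for λ=3, (1,0) for λ=1.
From the initial condition, c_1 = -1, c_2 = 5.
x_1(ln 3) = (-1)(3^3)(2) + (5)(3^1)(1) = -39.

-39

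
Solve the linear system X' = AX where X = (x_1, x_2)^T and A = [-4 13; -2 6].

Coefficient matrix A = [[-4, 13], [-2, 6]].
Characteristic polynomial det(A - λI) = λ^2 - 2λ + 2 = 0.
Eigenvalues λ = 1 ± i (complex conjugate pair).
For λ=1+i: an eigenvector is (2,1) - i(3,1) = (2 - 3i, 1 - i).
A real fundamental pair from Re and Im of e^((1+i)t)v: X_1 = e^(t)(cos(t)·(2,1) + sin(t)·(3,1)), X_2 = e^(t)(sin(t)·(2,1) - cos(t)·(3,1)).
General solution: c_1X_1 + c_2X_2.

x_1(t) = 3c_1e^(t)sin(t) + 2c_1e^(t)cos(t) + 2c_2e^(t)sin(t) - 3c_2e^(t)cos(t), x_2(t) = c_1e^(t)sin(t) + c_1e^(t)cos(t) + c_2e^(t)sin(t) - c_2e^(t)cos(t)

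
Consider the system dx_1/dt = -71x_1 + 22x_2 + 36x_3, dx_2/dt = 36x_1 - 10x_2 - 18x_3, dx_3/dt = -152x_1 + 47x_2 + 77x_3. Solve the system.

Coefficient matrix A = [[-71, 22, 36], [36, -10, -18], [-152, 47, 77]].
det(A - λI) = 0 gives eigenvalues λ = 1, -1, -4.
For λ=1: eigenvector (1,0,2).
For λ=-1: eigenvector (4,-2,9).
For λ=-4: eigenvector (-6,3,-13).
General solution: K_1e^(t)(1,0,2) + K_2e^(-t)(4,-2,9) + K_3e^(-4t)(-6,3,-13).

x_1(t) = K_1e^(t) + 4K_2e^(-t) - 6K_3e^(-4t), x_2(t) = -2K_2e^(-t) + 3K_3e^(-4t), x_3(t) = 2K_1e^(t) + 9K_2e^(-t) - 13K_3e^(-4t)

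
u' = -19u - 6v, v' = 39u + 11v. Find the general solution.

Coefficient matrix A = [[-19, -6], [39, 11]].
Characteristic polynomial det(A - λI) = λ^2 + 8λ + 25 = 0.
Eigenvalues λ = -4 ± 3i (complex conjugate pair).
For λ=-4+3i: an eigenvector is (1,-3) - i(1,-2) = (1 - i, -3 + 2i).
A real fundamental pair from Re and Im of e^((-4+3i)t)v: X_1 = e^(-4t)(cos(3t)·(1,-3) + sin(3t)·(1,-2)), X_2 = e^(-4t)(sin(3t)·(1,-3) - cos(3t)·(1,-2)).
General solution: K_1X_1 + K_2X_2.

u(t) = K_1e^(-4t)sin(3t) + K_1e^(-4t)cos(3t) + K_2e^(-4t)sin(3t) - K_2e^(-4t)cos(3t), v(t) = -2K_1e^(-4t)sin(3t) - 3K_1e^(-4t)cos(3t) - 3K_2e^(-4t)sin(3t) + 2K_2e^(-4t)cos(3t)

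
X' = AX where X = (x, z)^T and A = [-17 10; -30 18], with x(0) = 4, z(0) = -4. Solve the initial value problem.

Coefficient matrix A = [[-17, 10], [-30, 18]].
Characteristic polynomial det(A - λI) = λ^2 - λ - 6 = 0.
Eigenvalues λ = -2, 3.
For λ=-2: (A-λI) row 1 is [-15, 10], so an eigenvector is (-2, -3).
For λ=3: (A-λI) row 1 is [-20, 10], so an eigenvector is (1, 2).
General solution: C_1e^(-2t)(-2,-3) + C_2e^(3t)(1,2).
Applying x(0)=4, z(0)=-4 gives C_1=-12, C_2=-20.

x(t) = -20e^(3t) + 24e^(-2t), z(t) = -40e^(3t) + 36e^(-2t)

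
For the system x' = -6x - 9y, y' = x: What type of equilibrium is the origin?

A = [[-6,-9],[1,0]]; det(A-λI) = λ^2 + 6λ + 9.
repeated λ = -3 with a single eigenvector.

stable improper node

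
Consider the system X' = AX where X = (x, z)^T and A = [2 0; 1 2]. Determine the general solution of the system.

Coefficient matrix A = [[2, 0], [1, 2]].
Characteristic polynomial det(A - λI) = λ^2 - 4λ + 4 = 0.
Single eigenvalue λ = 2 with algebraic multiplicity 2.
Eigenvector v = (0,1); generalized eigenvector w with (A-λI)w=v is (1,2).
General solution: e^(2t)[K_1·v + K_2·(t·v + w)].

x(t) = K_2e^(2t), z(t) = K_1e^(2t) + K_2te^(2t) + 2K_2e^(2t)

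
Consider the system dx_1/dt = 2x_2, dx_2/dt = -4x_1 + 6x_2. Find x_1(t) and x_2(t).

Coefficient matrix A = [[0, 2], [-4, 6]].
Characteristic polynomial det(A - λI) = λ^2 - 6λ + 8 = 0.
Eigenvalues λ = 2, 4.
For λ=2: (A-λI) row 1 is [-2, 2], so an eigenvector is (1, 1).
For λ=4: (A-λI) row 1 is [-4, 2], so an eigenvector is (1, 2).
General solution: c_1e^(2t)(1,1) + c_2e^(4t)(1,2).

x_1(t) = c_1e^(2t) + c_2e^(4t), x_2(t) = c_1e^(2t) + 2c_2e^(4t)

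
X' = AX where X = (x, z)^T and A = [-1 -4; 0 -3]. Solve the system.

x(t) = K_1e^(-t) + 2K_2e^(-3t), z(t) = K_2e^(-3t)

Coefficient matrix A = [[-1, -4], [0, -3]].
Characteristic polynomial det(A - λI) = λ^2 + 4λ + 3 = 0.
Eigenvalues λ = -1, -3.
For λ=-1: (A-λI) row 1 is [0, -4], so an eigenvector is (1, 0).
For λ=-3: (A-λI) row 1 is [2, -4], so an eigenvector is (2, 1).
General solution: K_1e^(-t)(1,0) + K_2e^(-3t)(2,1).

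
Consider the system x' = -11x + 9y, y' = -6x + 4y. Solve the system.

x(t) = -3C_1e^(-5t) - C_2e^(-2t), y(t) = -2C_1e^(-5t) - C_2e^(-2t)

Coefficient matrix A = [[-11, 9], [-6, 4]].
Characteristic polynomial det(A - λI) = λ^2 + 7λ + 10 = 0.
Eigenvalues λ = -5, -2.
For λ=-5: (A-λI) row 1 is [-6, 9], so an eigenvector is (-3, -2).
For λ=-2: (A-λI) row 1 is [-9, 9], so an eigenvector is (-1, -1).
General solution: C_1e^(-5t)(-3,-2) + C_2e^(-2t)(-1,-1).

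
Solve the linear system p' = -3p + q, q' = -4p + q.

Coefficient matrix A = [[-3, 1], [-4, 1]].
Characteristic polynomial det(A - λI) = λ^2 + 2λ + 1 = 0.
Single eigenvalue λ = -1 with algebraic multiplicity 2.
Eigenvector v = (1,2); generalized eigenvector w with (A-λI)w=v is (1,3).
General solution: e^(-t)[C_1·v + C_2·(t·v + w)].

p(t) = C_1e^(-t) + C_2te^(-t) + C_2e^(-t), q(t) = 2C_1e^(-t) + 2C_2te^(-t) + 3C_2e^(-t)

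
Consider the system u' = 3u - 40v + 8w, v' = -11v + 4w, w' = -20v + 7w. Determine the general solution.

Coefficient matrix A = [[3, -40, 8], [0, -11, 4], [0, -20, 7]].
det(A - λI) = 0 gives eigenvalues λ = -3, 3, -1.
For λ=-3: eigenvector (4,1,2).
For λ=3: eigenvector (1,0,0).
For λ=-1: eigenvector (10,2,5).
General solution: C_1e^(-3t)(4,1,2) + C_2e^(3t)(1,0,0) + C_3e^(-t)(10,2,5).

u(t) = 4C_1e^(-3t) + C_2e^(3t) + 10C_3e^(-t), v(t) = C_1e^(-3t) + 2C_3e^(-t), w(t) = 2C_1e^(-3t) + 5C_3e^(-t)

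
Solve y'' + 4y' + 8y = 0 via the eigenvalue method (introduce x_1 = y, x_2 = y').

Let x_1 = y, x_2 = y'. Then x_1' = x_2 and x_2' = -8x_1 - 4x_2.
A = [[0,1],[-8,-4]]; det(A-λI) = λ^2 + 4λ + 8.
Eigenvalues λ = -2 ± 2i.

y(t) = K_1e^(-2t)cos(2t) + K_2e^(-2t)sin(2t)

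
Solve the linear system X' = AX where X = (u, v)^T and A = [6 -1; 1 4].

Coefficient matrix A = [[6, -1], [1, 4]].
Characteristic polynomial det(A - λI) = λ^2 - 10λ + 25 = 0.
Single eigenvalue λ = 5 with algebraic multiplicity 2.
Eigenvector v = (-1,-1); generalized eigenvector w with (A-λI)w=v is (-3,-2).
General solution: e^(5t)[K_1·v + K_2·(t·v + w)].

u(t) = -K_1e^(5t) - K_2te^(5t) - 3K_2e^(5t), v(t) = -K_1e^(5t) - K_2te^(5t) - 2K_2e^(5t)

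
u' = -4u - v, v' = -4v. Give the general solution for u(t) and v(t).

u(t) = c_1e^(-4t) + c_2te^(-4t) - 3c_2e^(-4t), v(t) = -c_2e^(-4t)

Coefficient matrix A = [[-4, -1], [0, -4]].
Characteristic polynomial det(A - λI) = λ^2 + 8λ + 16 = 0.
Single eigenvalue λ = -4 with algebraic multiplicity 2.
Eigenvector v = (1,0); generalized eigenvector w with (A-λI)w=v is (-3,-1).
General solution: e^(-4t)[c_1·v + c_2·(t·v + w)].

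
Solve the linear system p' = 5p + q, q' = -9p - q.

Coefficient matrix A = [[5, 1], [-9, -1]].
Characteristic polynomial det(A - λI) = λ^2 - 4λ + 4 = 0.
Single eigenvalue λ = 2 with algebraic multiplicity 2.
Eigenvector v = (-1,3); generalized eigenvector w with (A-λI)w=v is (-1,2).
General solution: e^(2t)[K_1·v + K_2·(t·v + w)].

p(t) = -K_1e^(2t) - K_2te^(2t) - K_2e^(2t), q(t) = 3K_1e^(2t) + 3K_2te^(2t) + 2K_2e^(2t)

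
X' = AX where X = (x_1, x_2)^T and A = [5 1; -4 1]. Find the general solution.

Coefficient matrix A = [[5, 1], [-4, 1]].
Characteristic polynomial det(A - λI) = λ^2 - 6λ + 9 = 0.
Single eigenvalue λ = 3 with algebraic multiplicity 2.
Eigenvector v = (1,-2); generalized eigenvector w with (A-λI)w=v is (0,1).
General solution: e^(3t)[c_1·v + c_2·(t·v + w)].

x_1(t) = c_1e^(3t) + c_2te^(3t), x_2(t) = -2c_1e^(3t) - 2c_2te^(3t) + c_2e^(3t)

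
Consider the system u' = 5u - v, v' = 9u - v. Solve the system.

Coefficient matrix A = [[5, -1], [9, -1]].
Characteristic polynomial det(A - λI) = λ^2 - 4λ + 4 = 0.
Single eigenvalue λ = 2 with algebraic multiplicity 2.
Eigenvector v = (-1,-3); generalized eigenvector w with (A-λI)w=v is (0,1).
General solution: e^(2t)[C_1·v + C_2·(t·v + w)].

u(t) = -C_1e^(2t) - C_2te^(2t), v(t) = -3C_1e^(2t) - 3C_2te^(2t) + C_2e^(2t)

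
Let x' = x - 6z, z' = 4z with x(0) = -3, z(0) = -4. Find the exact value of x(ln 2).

106

A = [[1,-6],[0,4]]; eigenvalues λ = 4, 1.
Eigenvectors: (-2,1) for λ=4, (1,0) for λ=1.
From the initial condition, c_1 = -4, c_2 = -11.
x(ln 2) = (-4)(2^4)(-2) + (-11)(2^1)(1) = 106.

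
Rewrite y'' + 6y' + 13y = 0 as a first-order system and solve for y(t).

Let x_1 = y, x_2 = y'. Then x_1' = x_2 and x_2' = -13x_1 - 6x_2.
A = [[0,1],[-13,-6]]; det(A-λI) = λ^2 + 6λ + 13.
Eigenvalues λ = -3 ± 2i.

y(t) = c_1e^(-3t)cos(2t) + c_2e^(-3t)sin(2t)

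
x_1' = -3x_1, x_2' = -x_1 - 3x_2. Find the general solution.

Coefficient matrix A = [[-3, 0], [-1, -3]].
Characteristic polynomial det(A - λI) = λ^2 + 6λ + 9 = 0.
Single eigenvalue λ = -3 with algebraic multiplicity 2.
Eigenvector v = (0,1); generalized eigenvector w with (A-λI)w=v is (-1,1).
General solution: e^(-3t)[C_1·v + C_2·(t·v + w)].

x_1(t) = -C_2e^(-3t), x_2(t) = C_1e^(-3t) + C_2te^(-3t) + C_2e^(-3t)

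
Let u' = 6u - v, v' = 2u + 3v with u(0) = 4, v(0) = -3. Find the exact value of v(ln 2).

A = [[6,-1],[2,3]]; eigenvalues λ = 4, 5.
Eigenvectors: (-1,-2) for λ=4, (1,1) for λ=5.
From the initial condition, c_1 = 7, c_2 = 11.
v(ln 2) = (7)(2^4)(-2) + (11)(2^5)(1) = 128.

128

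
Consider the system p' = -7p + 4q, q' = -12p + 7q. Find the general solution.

Coefficient matrix A = [[-7, 4], [-12, 7]].
Characteristic polynomial det(A - λI) = λ^2 - 1 = 0.
Eigenvalues λ = 1, -1.
For λ=1: (A-λI) row 1 is [-8, 4], so an eigenvector is (-1, -2).
For λ=-1: (A-λI) row 1 is [-6, 4], so an eigenvector is (-2, -3).
General solution: K_1e^(t)(-1,-2) + K_2e^(-t)(-2,-3).

p(t) = -K_1e^(t) - 2K_2e^(-t), q(t) = -2K_1e^(t) - 3K_2e^(-t)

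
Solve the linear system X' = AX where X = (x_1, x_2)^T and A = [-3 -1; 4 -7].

Coefficient matrix A = [[-3, -1], [4, -7]].
Characteristic polynomial det(A - λI) = λ^2 + 10λ + 25 = 0.
Single eigenvalue λ = -5 with algebraic multiplicity 2.
Eigenvector v = (1,2); generalized eigenvector w with (A-λI)w=v is (0,-1).
General solution: e^(-5t)[K_1·v + K_2·(t·v + w)].

x_1(t) = K_1e^(-5t) + K_2te^(-5t), x_2(t) = 2K_1e^(-5t) + 2K_2te^(-5t) - K_2e^(-5t)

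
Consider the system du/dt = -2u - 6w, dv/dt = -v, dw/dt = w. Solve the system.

u(t) = C_1e^(-2t) - 2C_3e^(t), v(t) = C_2e^(-t), w(t) = C_3e^(t)

Coefficient matrix A = [[-2, 0, -6], [0, -1, 0], [0, 0, 1]].
det(A - λI) = 0 gives eigenvalues λ = -2, -1, 1.
For λ=-2: eigenvector (1,0,0).
For λ=-1: eigenvector (0,1,0).
For λ=1: eigenvector (-2,0,1).
General solution: C_1e^(-2t)(1,0,0) + C_2e^(-t)(0,1,0) + C_3e^(t)(-2,0,1).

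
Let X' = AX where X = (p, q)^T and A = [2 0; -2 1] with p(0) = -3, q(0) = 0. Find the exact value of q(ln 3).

36

A = [[2,0],[-2,1]]; eigenvalues λ = 1, 2.
Eigenvectors: (0,-1) for λ=1, (-1,2) for λ=2.
From the initial condition, c_1 = 6, c_2 = 3.
q(ln 3) = (6)(3^1)(-1) + (3)(3^2)(2) = 36.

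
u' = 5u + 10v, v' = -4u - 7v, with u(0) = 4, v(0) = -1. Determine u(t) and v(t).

u(t) = 7e^(-t)sin(2t) + 4e^(-t)cos(2t), v(t) = -5e^(-t)sin(2t) - e^(-t)cos(2t)

Coefficient matrix A = [[5, 10], [-4, -7]].
Characteristic polynomial det(A - λI) = λ^2 + 2λ + 5 = 0.
Eigenvalues λ = -1 ± 2i (complex conjugate pair).
For λ=-1+2i: an eigenvector is (-1,1) - i(2,-1) = (-1 - 2i, 1 + i).
A real fundamental pair from Re and Im of e^((-1+2i)t)v: X_1 = e^(-t)(cos(2t)·(-1,1) + sin(2t)·(2,-1)), X_2 = e^(-t)(sin(2t)·(-1,1) - cos(2t)·(2,-1)).
General solution: c_1X_1 + c_2X_2.
Applying u(0)=4, v(0)=-1 gives c_1=2, c_2=-3.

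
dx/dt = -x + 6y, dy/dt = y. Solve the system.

x(t) = -C_1e^(-t) - 3C_2e^(t), y(t) = -C_2e^(t)

Coefficient matrix A = [[-1, 6], [0, 1]].
Characteristic polynomial det(A - λI) = λ^2 - 1 = 0.
Eigenvalues λ = -1, 1.
For λ=-1: (A-λI) row 1 is [0, 6], so an eigenvector is (-1, 0).
For λ=1: (A-λI) row 1 is [-2, 6], so an eigenvector is (-3, -1).
General solution: C_1e^(-t)(-1,0) + C_2e^(t)(-3,-1).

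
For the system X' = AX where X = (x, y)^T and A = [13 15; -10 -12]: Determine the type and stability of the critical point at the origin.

A = [[13,15],[-10,-12]]; det(A-λI) = λ^2 - λ - 6.
λ = 3, -2: opposite signs.

saddle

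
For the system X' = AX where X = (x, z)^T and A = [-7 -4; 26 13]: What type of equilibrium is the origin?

A = [[-7,-4],[26,13]]; det(A-λI) = λ^2 - 6λ + 13.
λ = 3 ± 2i: positive real part.

unstable spiral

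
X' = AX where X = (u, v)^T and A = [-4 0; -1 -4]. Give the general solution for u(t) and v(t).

Coefficient matrix A = [[-4, 0], [-1, -4]].
Characteristic polynomial det(A - λI) = λ^2 + 8λ + 16 = 0.
Single eigenvalue λ = -4 with algebraic multiplicity 2.
Eigenvector v = (0,1); generalized eigenvector w with (A-λI)w=v is (-1,0).
General solution: e^(-4t)[C_1·v + C_2·(t·v + w)].

u(t) = -C_2e^(-4t), v(t) = C_1e^(-4t) + C_2te^(-4t)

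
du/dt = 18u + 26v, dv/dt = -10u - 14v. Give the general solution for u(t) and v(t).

u(t) = -2c_1e^(2t)sin(2t) + 3c_1e^(2t)cos(2t) + 3c_2e^(2t)sin(2t) + 2c_2e^(2t)cos(2t), v(t) = c_1e^(2t)sin(2t) - 2c_1e^(2t)cos(2t) - 2c_2e^(2t)sin(2t) - c_2e^(2t)cos(2t)

Coefficient matrix A = [[18, 26], [-10, -14]].
Characteristic polynomial det(A - λI) = λ^2 - 4λ + 8 = 0.
Eigenvalues λ = 2 ± 2i (complex conjugate pair).
For λ=2+2i: an eigenvector is (3,-2) - i(-2,1) = (3 + 2i, -2 - i).
A real fundamental pair from Re and Im of e^((2+2i)t)v: X_1 = e^(2t)(cos(2t)·(3,-2) + sin(2t)·(-2,1)), X_2 = e^(2t)(sin(2t)·(3,-2) - cos(2t)·(-2,1)).
General solution: c_1X_1 + c_2X_2.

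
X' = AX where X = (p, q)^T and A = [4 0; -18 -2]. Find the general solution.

p(t) = -C_1e^(4t), q(t) = 3C_1e^(4t) + C_2e^(-2t)

Coefficient matrix A = [[4, 0], [-18, -2]].
Characteristic polynomial det(A - λI) = λ^2 - 2λ - 8 = 0.
Eigenvalues λ = 4, -2.
For λ=4: (A-λI) row 2 is [-18, -6], so an eigenvector is (-1, 3).
For λ=-2: (A-λI) row 1 is [6, 0], so an eigenvector is (0, 1).
General solution: C_1e^(4t)(-1,3) + C_2e^(-2t)(0,1).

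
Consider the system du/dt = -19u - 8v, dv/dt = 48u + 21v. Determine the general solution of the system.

Coefficient matrix A = [[-19, -8], [48, 21]].
Characteristic polynomial det(A - λI) = λ^2 - 2λ - 15 = 0.
Eigenvalues λ = -3, 5.
For λ=-3: (A-λI) row 1 is [-16, -8], so an eigenvector is (1, -2).
For λ=5: (A-λI) row 1 is [-24, -8], so an eigenvector is (1, -3).
General solution: K_1e^(-3t)(1,-2) + K_2e^(5t)(1,-3).

u(t) = K_1e^(-3t) + K_2e^(5t), v(t) = -2K_1e^(-3t) - 3K_2e^(5t)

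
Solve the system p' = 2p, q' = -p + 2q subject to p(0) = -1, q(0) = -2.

p(t) = -e^(2t), q(t) = te^(2t) - 2e^(2t)

Coefficient matrix A = [[2, 0], [-1, 2]].
Characteristic polynomial det(A - λI) = λ^2 - 4λ + 4 = 0.
Single eigenvalue λ = 2 with algebraic multiplicity 2.
Eigenvector v = (0,1); generalized eigenvector w with (A-λI)w=v is (-1,-2).
General solution: e^(2t)[c_1·v + c_2·(t·v + w)].
Applying p(0)=-1, q(0)=-2 gives c_1=0, c_2=1.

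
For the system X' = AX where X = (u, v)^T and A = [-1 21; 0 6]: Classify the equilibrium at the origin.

A = [[-1,21],[0,6]]; det(A-λI) = λ^2 - 5λ - 6.
λ = 6, -1: opposite signs.

saddle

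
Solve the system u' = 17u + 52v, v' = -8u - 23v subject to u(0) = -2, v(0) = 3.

Coefficient matrix A = [[17, 52], [-8, -23]].
Characteristic polynomial det(A - λI) = λ^2 + 6λ + 25 = 0.
Eigenvalues λ = -3 ± 4i (complex conjugate pair).
For λ=-3+4i: an eigenvector is (-2,1) - i(3,-1) = (-2 - 3i, 1 + i).
A real fundamental pair from Re and Im of e^((-3+4i)t)v: X_1 = e^(-3t)(cos(4t)·(-2,1) + sin(4t)·(3,-1)), X_2 = e^(-3t)(sin(4t)·(-2,1) - cos(4t)·(3,-1)).
General solution: K_1X_1 + K_2X_2.
Applying u(0)=-2, v(0)=3 gives K_1=7, K_2=-4.

u(t) = 29e^(-3t)sin(4t) - 2e^(-3t)cos(4t), v(t) = -11e^(-3t)sin(4t) + 3e^(-3t)cos(4t)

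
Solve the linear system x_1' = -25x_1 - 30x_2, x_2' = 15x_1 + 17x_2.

Coefficient matrix A = [[-25, -30], [15, 17]].
Characteristic polynomial det(A - λI) = λ^2 + 8λ + 25 = 0.
Eigenvalues λ = -4 ± 3i (complex conjugate pair).
For λ=-4+3i: an eigenvector is (-3,2) - i(1,-1) = (-3 - i, 2 + i).
A real fundamental pair from Re and Im of e^((-4+3i)t)v: X_1 = e^(-4t)(cos(3t)·(-3,2) + sin(3t)·(1,-1)), X_2 = e^(-4t)(sin(3t)·(-3,2) - cos(3t)·(1,-1)).
General solution: K_1X_1 + K_2X_2.

x_1(t) = K_1e^(-4t)sin(3t) - 3K_1e^(-4t)cos(3t) - 3K_2e^(-4t)sin(3t) - K_2e^(-4t)cos(3t), x_2(t) = -K_1e^(-4t)sin(3t) + 2K_1e^(-4t)cos(3t) + 2K_2e^(-4t)sin(3t) + K_2e^(-4t)cos(3t)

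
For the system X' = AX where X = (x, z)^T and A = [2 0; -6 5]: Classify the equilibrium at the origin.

A = [[2,0],[-6,5]]; det(A-λI) = λ^2 - 7λ + 10.
λ = 2, 5: both positive.

unstable node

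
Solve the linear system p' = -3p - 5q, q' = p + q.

Coefficient matrix A = [[-3, -5], [1, 1]].
Characteristic polynomial det(A - λI) = λ^2 + 2λ + 2 = 0.
Eigenvalues λ = -1 ± i (complex conjugate pair).
For λ=-1+i: an eigenvector is (-2,1) - i(-1,0) = (-2 + i, 1).
A real fundamental pair from Re and Im of e^((-1+i)t)v: X_1 = e^(-t)(cos(t)·(-2,1) + sin(t)·(-1,0)), X_2 = e^(-t)(sin(t)·(-2,1) - cos(t)·(-1,0)).
General solution: c_1X_1 + c_2X_2.

p(t) = -c_1e^(-t)sin(t) - 2c_1e^(-t)cos(t) - 2c_2e^(-t)sin(t) + c_2e^(-t)cos(t), q(t) = c_1e^(-t)cos(t) + c_2e^(-t)sin(t)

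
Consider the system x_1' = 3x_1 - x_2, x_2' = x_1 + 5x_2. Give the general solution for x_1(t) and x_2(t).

Coefficient matrix A = [[3, -1], [1, 5]].
Characteristic polynomial det(A - λI) = λ^2 - 8λ + 16 = 0.
Single eigenvalue λ = 4 with algebraic multiplicity 2.
Eigenvector v = (-1,1); generalized eigenvector w with (A-λI)w=v is (2,-1).
General solution: e^(4t)[C_1·v + C_2·(t·v + w)].

x_1(t) = -C_1e^(4t) - C_2te^(4t) + 2C_2e^(4t), x_2(t) = C_1e^(4t) + C_2te^(4t) - C_2e^(4t)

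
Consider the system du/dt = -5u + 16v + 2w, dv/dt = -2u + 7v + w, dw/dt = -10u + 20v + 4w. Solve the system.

u(t) = 2C_1e^(4t) + 2C_2e^(3t) + C_3e^(-t), v(t) = C_1e^(4t) + C_2e^(3t), w(t) = C_1e^(4t) + 2C_3e^(-t)

Coefficient matrix A = [[-5, 16, 2], [-2, 7, 1], [-10, 20, 4]].
det(A - λI) = 0 gives eigenvalues λ = 4, 3, -1.
For λ=4: eigenvector (2,1,1).
For λ=3: eigenvector (2,1,0).
For λ=-1: eigenvector (1,0,2).
General solution: C_1e^(4t)(2,1,1) + C_2e^(3t)(2,1,0) + C_3e^(-t)(1,0,2).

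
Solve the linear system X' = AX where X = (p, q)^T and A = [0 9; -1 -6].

Coefficient matrix A = [[0, 9], [-1, -6]].
Characteristic polynomial det(A - λI) = λ^2 + 6λ + 9 = 0.
Single eigenvalue λ = -3 with algebraic multiplicity 2.
Eigenvector v = (-3,1); generalized eigenvector w with (A-λI)w=v is (-1,0).
General solution: e^(-3t)[c_1·v + c_2·(t·v + w)].

p(t) = -3c_1e^(-3t) - 3c_2te^(-3t) - c_2e^(-3t), q(t) = c_1e^(-3t) + c_2te^(-3t)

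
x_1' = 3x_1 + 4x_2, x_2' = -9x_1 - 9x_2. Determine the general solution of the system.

x_1(t) = -2c_1e^(-3t) - 2c_2te^(-3t) + c_2e^(-3t), x_2(t) = 3c_1e^(-3t) + 3c_2te^(-3t) - 2c_2e^(-3t)

Coefficient matrix A = [[3, 4], [-9, -9]].
Characteristic polynomial det(A - λI) = λ^2 + 6λ + 9 = 0.
Single eigenvalue λ = -3 with algebraic multiplicity 2.
Eigenvector v = (-2,3); generalized eigenvector w with (A-λI)w=v is (1,-2).
General solution: e^(-3t)[c_1·v + c_2·(t·v + w)].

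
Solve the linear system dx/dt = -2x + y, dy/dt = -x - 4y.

x(t) = K_1e^(-3t) + K_2te^(-3t) + K_2e^(-3t), y(t) = -K_1e^(-3t) - K_2te^(-3t)

Coefficient matrix A = [[-2, 1], [-1, -4]].
Characteristic polynomial det(A - λI) = λ^2 + 6λ + 9 = 0.
Single eigenvalue λ = -3 with algebraic multiplicity 2.
Eigenvector v = (1,-1); generalized eigenvector w with (A-λI)w=v is (1,0).
General solution: e^(-3t)[K_1·v + K_2·(t·v + w)].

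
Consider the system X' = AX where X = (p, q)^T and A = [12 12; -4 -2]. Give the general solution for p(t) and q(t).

p(t) = 3c_1e^(4t) - 2c_2e^(6t), q(t) = -2c_1e^(4t) + c_2e^(6t)

Coefficient matrix A = [[12, 12], [-4, -2]].
Characteristic polynomial det(A - λI) = λ^2 - 10λ + 24 = 0.
Eigenvalues λ = 4, 6.
For λ=4: (A-λI) row 1 is [8, 12], so an eigenvector is (3, -2).
For λ=6: (A-λI) row 1 is [6, 12], so an eigenvector is (-2, 1).
General solution: c_1e^(4t)(3,-2) + c_2e^(6t)(-2,1).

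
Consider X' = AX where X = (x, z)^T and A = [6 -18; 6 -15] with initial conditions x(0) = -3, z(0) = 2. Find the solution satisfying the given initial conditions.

Coefficient matrix A = [[6, -18], [6, -15]].
Characteristic polynomial det(A - λI) = λ^2 + 9λ + 18 = 0.
Eigenvalues λ = -6, -3.
For λ=-6: (A-λI) row 1 is [12, -18], so an eigenvector is (-3, -2).
For λ=-3: (A-λI) row 1 is [9, -18], so an eigenvector is (2, 1).
General solution: C_1e^(-6t)(-3,-2) + C_2e^(-3t)(2,1).
Applying x(0)=-3, z(0)=2 gives C_1=-7, C_2=-12.

x(t) = -24e^(-3t) + 21e^(-6t), z(t) = -12e^(-3t) + 14e^(-6t)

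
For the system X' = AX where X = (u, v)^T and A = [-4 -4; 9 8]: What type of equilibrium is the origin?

A = [[-4,-4],[9,8]]; det(A-λI) = λ^2 - 4λ + 4.
repeated λ = 2 with a single eigenvector.

unstable improper node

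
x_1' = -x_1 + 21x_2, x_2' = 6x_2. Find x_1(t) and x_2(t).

Coefficient matrix A = [[-1, 21], [0, 6]].
Characteristic polynomial det(A - λI) = λ^2 - 5λ - 6 = 0.
Eigenvalues λ = -1, 6.
For λ=-1: (A-λI) row 1 is [0, 21], so an eigenvector is (1, 0).
For λ=6: (A-λI) row 1 is [-7, 21], so an eigenvector is (-3, -1).
General solution: C_1e^(-t)(1,0) + C_2e^(6t)(-3,-1).

x_1(t) = C_1e^(-t) - 3C_2e^(6t), x_2(t) = -C_2e^(6t)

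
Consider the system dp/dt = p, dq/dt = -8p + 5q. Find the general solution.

Coefficient matrix A = [[1, 0], [-8, 5]].
Characteristic polynomial det(A - λI) = λ^2 - 6λ + 5 = 0.
Eigenvalues λ = 5, 1.
For λ=5: (A-λI) row 1 is [-4, 0], so an eigenvector is (0, -1).
For λ=1: (A-λI) row 2 is [-8, 4], so an eigenvector is (1, 2).
General solution: c_1e^(5t)(0,-1) + c_2e^(t)(1,2).

p(t) = c_2e^(t), q(t) = -c_1e^(5t) + 2c_2e^(t)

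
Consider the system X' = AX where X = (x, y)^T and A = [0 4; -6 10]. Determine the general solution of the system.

x(t) = -2K_1e^(6t) + K_2e^(4t), y(t) = -3K_1e^(6t) + K_2e^(4t)

Coefficient matrix A = [[0, 4], [-6, 10]].
Characteristic polynomial det(A - λI) = λ^2 - 10λ + 24 = 0.
Eigenvalues λ = 6, 4.
For λ=6: (A-λI) row 1 is [-6, 4], so an eigenvector is (-2, -3).
For λ=4: (A-λI) row 1 is [-4, 4], so an eigenvector is (1, 1).
General solution: K_1e^(6t)(-2,-3) + K_2e^(4t)(1,1).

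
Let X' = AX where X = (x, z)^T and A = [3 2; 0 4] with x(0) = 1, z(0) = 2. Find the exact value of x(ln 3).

A = [[3,2],[0,4]]; eigenvalues λ = 3, 4.
Eigenvectors: (1,0) for λ=3, (2,1) for λ=4.
From the initial condition, c_1 = -3, c_2 = 2.
x(ln 3) = (-3)(3^3)(1) + (2)(3^4)(2) = 243.

243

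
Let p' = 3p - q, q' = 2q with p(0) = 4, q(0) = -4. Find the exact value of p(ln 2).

48

A = [[3,-1],[0,2]]; eigenvalues λ = 3, 2.
Eigenvectors: (-1,0) for λ=3, (1,1) for λ=2.
From the initial condition, c_1 = -8, c_2 = -4.
p(ln 2) = (-8)(2^3)(-1) + (-4)(2^2)(1) = 48.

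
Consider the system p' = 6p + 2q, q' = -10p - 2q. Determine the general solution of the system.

Coefficient matrix A = [[6, 2], [-10, -2]].
Characteristic polynomial det(A - λI) = λ^2 - 4λ + 8 = 0.
Eigenvalues λ = 2 ± 2i (complex conjugate pair).
For λ=2+2i: an eigenvector is (0,-1) - i(-1,2) = (0 + i, -1 - 2i).
A real fundamental pair from Re and Im of e^((2+2i)t)v: X_1 = e^(2t)(cos(2t)·(0,-1) + sin(2t)·(-1,2)), X_2 = e^(2t)(sin(2t)·(0,-1) - cos(2t)·(-1,2)).
General solution: c_1X_1 + c_2X_2.

p(t) = -c_1e^(2t)sin(2t) + c_2e^(2t)cos(2t), q(t) = 2c_1e^(2t)sin(2t) - c_1e^(2t)cos(2t) - c_2e^(2t)sin(2t) - 2c_2e^(2t)cos(2t)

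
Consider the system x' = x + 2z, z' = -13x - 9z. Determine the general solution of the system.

Coefficient matrix A = [[1, 2], [-13, -9]].
Characteristic polynomial det(A - λI) = λ^2 + 8λ + 17 = 0.
Eigenvalues λ = -4 ± i (complex conjugate pair).
For λ=-4+i: an eigenvector is (-1,3) - i(1,-2) = (-1 - i, 3 + 2i).
A real fundamental pair from Re and Im of e^((-4+i)t)v: X_1 = e^(-4t)(cos(t)·(-1,3) + sin(t)·(1,-2)), X_2 = e^(-4t)(sin(t)·(-1,3) - cos(t)·(1,-2)).
General solution: C_1X_1 + C_2X_2.

x(t) = C_1e^(-4t)sin(t) - C_1e^(-4t)cos(t) - C_2e^(-4t)sin(t) - C_2e^(-4t)cos(t), z(t) = -2C_1e^(-4t)sin(t) + 3C_1e^(-4t)cos(t) + 3C_2e^(-4t)sin(t) + 2C_2e^(-4t)cos(t)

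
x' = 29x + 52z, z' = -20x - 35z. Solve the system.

x(t) = 3C_1e^(-3t)sin(4t) + 2C_1e^(-3t)cos(4t) + 2C_2e^(-3t)sin(4t) - 3C_2e^(-3t)cos(4t), z(t) = -2C_1e^(-3t)sin(4t) - C_1e^(-3t)cos(4t) - C_2e^(-3t)sin(4t) + 2C_2e^(-3t)cos(4t)

Coefficient matrix A = [[29, 52], [-20, -35]].
Characteristic polynomial det(A - λI) = λ^2 + 6λ + 25 = 0.
Eigenvalues λ = -3 ± 4i (complex conjugate pair).
For λ=-3+4i: an eigenvector is (2,-1) - i(3,-2) = (2 - 3i, -1 + 2i).
A real fundamental pair from Re and Im of e^((-3+4i)t)v: X_1 = e^(-3t)(cos(4t)·(2,-1) + sin(4t)·(3,-2)), X_2 = e^(-3t)(sin(4t)·(2,-1) - cos(4t)·(3,-2)).
General solution: C_1X_1 + C_2X_2.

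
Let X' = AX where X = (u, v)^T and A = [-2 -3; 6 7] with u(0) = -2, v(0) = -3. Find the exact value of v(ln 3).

A = [[-2,-3],[6,7]]; eigenvalues λ = 4, 1.
Eigenvectors: (1,-2) for λ=4, (-1,1) for λ=1.
From the initial condition, c_1 = 5, c_2 = 7.
v(ln 3) = (5)(3^4)(-2) + (7)(3^1)(1) = -789.

-789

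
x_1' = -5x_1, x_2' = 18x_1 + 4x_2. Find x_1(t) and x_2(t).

x_1(t) = K_1e^(-5t), x_2(t) = -2K_1e^(-5t) + K_2e^(4t)

Coefficient matrix A = [[-5, 0], [18, 4]].
Characteristic polynomial det(A - λI) = λ^2 + λ - 20 = 0.
Eigenvalues λ = -5, 4.
For λ=-5: (A-λI) row 2 is [18, 9], so an eigenvector is (1, -2).
For λ=4: (A-λI) row 1 is [-9, 0], so an eigenvector is (0, 1).
General solution: K_1e^(-5t)(1,-2) + K_2e^(4t)(0,1).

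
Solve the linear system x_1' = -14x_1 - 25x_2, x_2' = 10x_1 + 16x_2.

Coefficient matrix A = [[-14, -25], [10, 16]].
Characteristic polynomial det(A - λI) = λ^2 - 2λ + 26 = 0.
Eigenvalues λ = 1 ± 5i (complex conjugate pair).
For λ=1+5i: an eigenvector is (2,-1) - i(-1,1) = (2 + i, -1 - i).
A real fundamental pair from Re and Im of e^((1+5i)t)v: X_1 = e^(t)(cos(5t)·(2,-1) + sin(5t)·(-1,1)), X_2 = e^(t)(sin(5t)·(2,-1) - cos(5t)·(-1,1)).
General solution: C_1X_1 + C_2X_2.

x_1(t) = -C_1e^(t)sin(5t) + 2C_1e^(t)cos(5t) + 2C_2e^(t)sin(5t) + C_2e^(t)cos(5t), x_2(t) = C_1e^(t)sin(5t) - C_1e^(t)cos(5t) - C_2e^(t)sin(5t) - C_2e^(t)cos(5t)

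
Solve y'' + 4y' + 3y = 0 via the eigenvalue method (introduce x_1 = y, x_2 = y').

y(t) = K_1e^(-3t) + K_2e^(-t)

Let x_1 = y, x_2 = y'. Then x_1' = x_2 and x_2' = -3x_1 - 4x_2.
A = [[0,1],[-3,-4]]; det(A-λI) = λ^2 + 4λ + 3.
Eigenvalues λ = -3, -1 with eigenvectors (1,-3), (1,-1).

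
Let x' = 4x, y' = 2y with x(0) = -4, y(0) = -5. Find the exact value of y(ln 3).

A = [[4,0],[0,2]]; eigenvalues λ = 2, 4.
Eigenvectors: (0,-1) for λ=2, (1,0) for λ=4.
From the initial condition, c_1 = 5, c_2 = -4.
y(ln 3) = (5)(3^2)(-1) + (-4)(3^4)(0) = -45.

-45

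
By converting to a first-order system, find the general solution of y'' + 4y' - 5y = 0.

y(t) = K_1e^(t) + K_2e^(-5t)

Let x_1 = y, x_2 = y'. Then x_1' = x_2 and x_2' = 5x_1 - 4x_2.
A = [[0,1],[5,-4]]; det(A-λI) = λ^2 + 4λ - 5.
Eigenvalues λ = 1, -5 with eigenvectors (1,1), (1,-5).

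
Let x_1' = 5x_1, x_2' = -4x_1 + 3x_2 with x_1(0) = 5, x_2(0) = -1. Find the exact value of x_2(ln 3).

-2187

A = [[5,0],[-4,3]]; eigenvalues λ = 5, 3.
Eigenvectors: (-1,2) for λ=5, (0,-1) for λ=3.
From the initial condition, c_1 = -5, c_2 = -9.
x_2(ln 3) = (-5)(3^5)(2) + (-9)(3^3)(-1) = -2187.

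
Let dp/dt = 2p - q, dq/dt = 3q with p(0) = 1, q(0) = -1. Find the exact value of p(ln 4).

64

A = [[2,-1],[0,3]]; eigenvalues λ = 3, 2.
Eigenvectors: (-1,1) for λ=3, (-1,0) for λ=2.
From the initial condition, c_1 = -1, c_2 = 0.
p(ln 4) = (-1)(4^3)(-1) + (0)(4^2)(-1) = 64.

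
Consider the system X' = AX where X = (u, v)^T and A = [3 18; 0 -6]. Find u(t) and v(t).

Coefficient matrix A = [[3, 18], [0, -6]].
Characteristic polynomial det(A - λI) = λ^2 + 3λ - 18 = 0.
Eigenvalues λ = 3, -6.
For λ=3: (A-λI) row 1 is [0, 18], so an eigenvector is (1, 0).
For λ=-6: (A-λI) row 1 is [9, 18], so an eigenvector is (2, -1).
General solution: K_1e^(3t)(1,0) + K_2e^(-6t)(2,-1).

u(t) = K_1e^(3t) + 2K_2e^(-6t), v(t) = -K_2e^(-6t)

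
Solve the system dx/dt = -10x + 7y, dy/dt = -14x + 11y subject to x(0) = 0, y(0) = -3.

Coefficient matrix A = [[-10, 7], [-14, 11]].
Characteristic polynomial det(A - λI) = λ^2 - λ - 12 = 0.
Eigenvalues λ = -3, 4.
For λ=-3: (A-λI) row 1 is [-7, 7], so an eigenvector is (-1, -1).
For λ=4: (A-λI) row 1 is [-14, 7], so an eigenvector is (-1, -2).
General solution: C_1e^(-3t)(-1,-1) + C_2e^(4t)(-1,-2).
Applying x(0)=0, y(0)=-3 gives C_1=-3, C_2=3.

x(t) = -3e^(4t) + 3e^(-3t), y(t) = -6e^(4t) + 3e^(-3t)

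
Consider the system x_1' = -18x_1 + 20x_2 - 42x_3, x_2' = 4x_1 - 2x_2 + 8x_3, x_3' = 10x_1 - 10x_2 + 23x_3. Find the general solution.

Coefficient matrix A = [[-18, 20, -42], [4, -2, 8], [10, -10, 23]].
det(A - λI) = 0 gives eigenvalues λ = 2, -2, 3.
For λ=2: eigenvector (1,1,0).
For λ=-2: eigenvector (-4,1,2).
For λ=3: eigenvector (-2,0,1).
General solution: c_1e^(2t)(1,1,0) + c_2e^(-2t)(-4,1,2) + c_3e^(3t)(-2,0,1).

x_1(t) = c_1e^(2t) - 4c_2e^(-2t) - 2c_3e^(3t), x_2(t) = c_1e^(2t) + c_2e^(-2t), x_3(t) = 2c_2e^(-2t) + c_3e^(3t)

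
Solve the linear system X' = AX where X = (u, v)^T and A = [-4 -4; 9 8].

u(t) = -2K_1e^(2t) - 2K_2te^(2t) - K_2e^(2t), v(t) = 3K_1e^(2t) + 3K_2te^(2t) + 2K_2e^(2t)

Coefficient matrix A = [[-4, -4], [9, 8]].
Characteristic polynomial det(A - λI) = λ^2 - 4λ + 4 = 0.
Single eigenvalue λ = 2 with algebraic multiplicity 2.
Eigenvector v = (-2,3); generalized eigenvector w with (A-λI)w=v is (-1,2).
General solution: e^(2t)[K_1·v + K_2·(t·v + w)].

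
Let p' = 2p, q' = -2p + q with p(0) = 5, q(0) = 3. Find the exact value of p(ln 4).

A = [[2,0],[-2,1]]; eigenvalues λ = 1, 2.
Eigenvectors: (0,1) for λ=1, (-1,2) for λ=2.
From the initial condition, c_1 = 13, c_2 = -5.
p(ln 4) = (13)(4^1)(0) + (-5)(4^2)(-1) = 80.

80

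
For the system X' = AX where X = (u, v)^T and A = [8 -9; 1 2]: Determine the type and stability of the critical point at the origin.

unstable improper node

A = [[8,-9],[1,2]]; det(A-λI) = λ^2 - 10λ + 25.
repeated λ = 5 with a single eigenvector.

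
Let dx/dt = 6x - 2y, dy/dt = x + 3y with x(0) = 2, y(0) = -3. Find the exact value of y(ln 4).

A = [[6,-2],[1,3]]; eigenvalues λ = 5, 4.
Eigenvectors: (2,1) for λ=5, (-1,-1) for λ=4.
From the initial condition, c_1 = 5, c_2 = 8.
y(ln 4) = (5)(4^5)(1) + (8)(4^4)(-1) = 3072.

3072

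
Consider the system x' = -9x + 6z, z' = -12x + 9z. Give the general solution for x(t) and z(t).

x(t) = C_1e^(3t) - C_2e^(-3t), z(t) = 2C_1e^(3t) - C_2e^(-3t)

Coefficient matrix A = [[-9, 6], [-12, 9]].
Characteristic polynomial det(A - λI) = λ^2 - 9 = 0.
Eigenvalues λ = 3, -3.
For λ=3: (A-λI) row 1 is [-12, 6], so an eigenvector is (1, 2).
For λ=-3: (A-λI) row 1 is [-6, 6], so an eigenvector is (-1, -1).
General solution: C_1e^(3t)(1,2) + C_2e^(-3t)(-1,-1).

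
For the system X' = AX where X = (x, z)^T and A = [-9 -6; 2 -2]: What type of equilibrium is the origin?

A = [[-9,-6],[2,-2]]; det(A-λI) = λ^2 + 11λ + 30.
λ = -6, -5: both negative.

stable node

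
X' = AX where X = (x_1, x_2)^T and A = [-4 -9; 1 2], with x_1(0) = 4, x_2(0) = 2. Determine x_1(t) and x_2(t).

Coefficient matrix A = [[-4, -9], [1, 2]].
Characteristic polynomial det(A - λI) = λ^2 + 2λ + 1 = 0.
Single eigenvalue λ = -1 with algebraic multiplicity 2.
Eigenvector v = (-3,1); generalized eigenvector w with (A-λI)w=v is (-2,1).
General solution: e^(-t)[K_1·v + K_2·(t·v + w)].
Applying x_1(0)=4, x_2(0)=2 gives K_1=-8, K_2=10.

x_1(t) = -30te^(-t) + 4e^(-t), x_2(t) = 10te^(-t) + 2e^(-t)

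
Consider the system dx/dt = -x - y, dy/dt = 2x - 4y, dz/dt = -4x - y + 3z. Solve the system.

Coefficient matrix A = [[-1, -1, 0], [2, -4, 0], [-4, -1, 3]].
det(A - λI) = 0 gives eigenvalues λ = -3, -2, 3.
For λ=-3: eigenvector (1,2,1).
For λ=-2: eigenvector (-1,-1,-1).
For λ=3: eigenvector (0,0,-1).
General solution: K_1e^(-3t)(1,2,1) + K_2e^(-2t)(-1,-1,-1) + K_3e^(3t)(0,0,-1).

x(t) = K_1e^(-3t) - K_2e^(-2t), y(t) = 2K_1e^(-3t) - K_2e^(-2t), z(t) = K_1e^(-3t) - K_2e^(-2t) - K_3e^(3t)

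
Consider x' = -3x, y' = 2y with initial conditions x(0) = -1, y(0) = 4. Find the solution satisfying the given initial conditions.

x(t) = -e^(-3t), y(t) = 4e^(2t)

Coefficient matrix A = [[-3, 0], [0, 2]].
Characteristic polynomial det(A - λI) = λ^2 + λ - 6 = 0.
Eigenvalues λ = 2, -3.
For λ=2: (A-λI) row 1 is [-5, 0], so an eigenvector is (0, 1).
For λ=-3: (A-λI) row 2 is [0, 5], so an eigenvector is (-1, 0).
General solution: K_1e^(2t)(0,1) + K_2e^(-3t)(-1,0).
Applying x(0)=-1, y(0)=4 gives K_1=4, K_2=1.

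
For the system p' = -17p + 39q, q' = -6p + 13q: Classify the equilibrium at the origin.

stable spiral

A = [[-17,39],[-6,13]]; det(A-λI) = λ^2 + 4λ + 13.
λ = -2 ± 3i: negative real part.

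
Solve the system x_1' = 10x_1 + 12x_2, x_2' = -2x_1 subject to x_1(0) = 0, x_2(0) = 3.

x_1(t) = 18e^(6t) - 18e^(4t), x_2(t) = -6e^(6t) + 9e^(4t)

Coefficient matrix A = [[10, 12], [-2, 0]].
Characteristic polynomial det(A - λI) = λ^2 - 10λ + 24 = 0.
Eigenvalues λ = 4, 6.
For λ=4: (A-λI) row 1 is [6, 12], so an eigenvector is (-2, 1).
For λ=6: (A-λI) row 1 is [4, 12], so an eigenvector is (-3, 1).
General solution: c_1e^(4t)(-2,1) + c_2e^(6t)(-3,1).
Applying x_1(0)=0, x_2(0)=3 gives c_1=9, c_2=-6.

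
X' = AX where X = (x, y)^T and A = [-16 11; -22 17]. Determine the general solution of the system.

Coefficient matrix A = [[-16, 11], [-22, 17]].
Characteristic polynomial det(A - λI) = λ^2 - λ - 30 = 0.
Eigenvalues λ = -5, 6.
For λ=-5: (A-λI) row 1 is [-11, 11], so an eigenvector is (1, 1).
For λ=6: (A-λI) row 1 is [-22, 11], so an eigenvector is (-1, -2).
General solution: C_1e^(-5t)(1,1) + C_2e^(6t)(-1,-2).

x(t) = C_1e^(-5t) - C_2e^(6t), y(t) = C_1e^(-5t) - 2C_2e^(6t)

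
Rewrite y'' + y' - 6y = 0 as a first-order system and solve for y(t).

y(t) = C_1e^(-3t) + C_2e^(2t)

Let x_1 = y, x_2 = y'. Then x_1' = x_2 and x_2' = 6x_1 - x_2.
A = [[0,1],[6,-1]]; det(A-λI) = λ^2 + λ - 6.
Eigenvalues λ = -3, 2 with eigenvectors (1,-3), (1,2).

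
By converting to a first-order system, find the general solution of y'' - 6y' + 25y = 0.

Let x_1 = y, x_2 = y'. Then x_1' = x_2 and x_2' = -25x_1 + 6x_2.
A = [[0,1],[-25,6]]; det(A-λI) = λ^2 - 6λ + 25.
Eigenvalues λ = 3 ± 4i.

y(t) = C_1e^(3t)cos(4t) + C_2e^(3t)sin(4t)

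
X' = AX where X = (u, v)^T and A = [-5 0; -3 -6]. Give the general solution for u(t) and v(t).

Coefficient matrix A = [[-5, 0], [-3, -6]].
Characteristic polynomial det(A - λI) = λ^2 + 11λ + 30 = 0.
Eigenvalues λ = -5, -6.
For λ=-5: (A-λI) row 2 is [-3, -1], so an eigenvector is (1, -3).
For λ=-6: (A-λI) row 1 is [1, 0], so an eigenvector is (0, 1).
General solution: c_1e^(-5t)(1,-3) + c_2e^(-6t)(0,1).

u(t) = c_1e^(-5t), v(t) = -3c_1e^(-5t) + c_2e^(-6t)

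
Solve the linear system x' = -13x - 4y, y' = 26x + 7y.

x(t) = K_1e^(-3t)sin(2t) + K_1e^(-3t)cos(2t) + K_2e^(-3t)sin(2t) - K_2e^(-3t)cos(2t), y(t) = -2K_1e^(-3t)sin(2t) - 3K_1e^(-3t)cos(2t) - 3K_2e^(-3t)sin(2t) + 2K_2e^(-3t)cos(2t)

Coefficient matrix A = [[-13, -4], [26, 7]].
Characteristic polynomial det(A - λI) = λ^2 + 6λ + 13 = 0.
Eigenvalues λ = -3 ± 2i (complex conjugate pair).
For λ=-3+2i: an eigenvector is (1,-3) - i(1,-2) = (1 - i, -3 + 2i).
A real fundamental pair from Re and Im of e^((-3+2i)t)v: X_1 = e^(-3t)(cos(2t)·(1,-3) + sin(2t)·(1,-2)), X_2 = e^(-3t)(sin(2t)·(1,-3) - cos(2t)·(1,-2)).
General solution: K_1X_1 + K_2X_2.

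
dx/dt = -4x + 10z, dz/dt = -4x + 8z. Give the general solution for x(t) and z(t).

Coefficient matrix A = [[-4, 10], [-4, 8]].
Characteristic polynomial det(A - λI) = λ^2 - 4λ + 8 = 0.
Eigenvalues λ = 2 ± 2i (complex conjugate pair).
For λ=2+2i: an eigenvector is (1,1) - i(2,1) = (1 - 2i, 1 - i).
A real fundamental pair from Re and Im of e^((2+2i)t)v: X_1 = e^(2t)(cos(2t)·(1,1) + sin(2t)·(2,1)), X_2 = e^(2t)(sin(2t)·(1,1) - cos(2t)·(2,1)).
General solution: C_1X_1 + C_2X_2.

x(t) = 2C_1e^(2t)sin(2t) + C_1e^(2t)cos(2t) + C_2e^(2t)sin(2t) - 2C_2e^(2t)cos(2t), z(t) = C_1e^(2t)sin(2t) + C_1e^(2t)cos(2t) + C_2e^(2t)sin(2t) - C_2e^(2t)cos(2t)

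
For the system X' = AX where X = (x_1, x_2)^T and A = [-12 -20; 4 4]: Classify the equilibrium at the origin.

A = [[-12,-20],[4,4]]; det(A-λI) = λ^2 + 8λ + 32.
λ = -4 ± 4i: negative real part.

stable spiral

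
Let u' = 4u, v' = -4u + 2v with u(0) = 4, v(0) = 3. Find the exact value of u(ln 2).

64

A = [[4,0],[-4,2]]; eigenvalues λ = 4, 2.
Eigenvectors: (1,-2) for λ=4, (0,-1) for λ=2.
From the initial condition, c_1 = 4, c_2 = -11.
u(ln 2) = (4)(2^4)(1) + (-11)(2^2)(0) = 64.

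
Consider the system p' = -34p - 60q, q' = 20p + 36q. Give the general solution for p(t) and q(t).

Coefficient matrix A = [[-34, -60], [20, 36]].
Characteristic polynomial det(A - λI) = λ^2 - 2λ - 24 = 0.
Eigenvalues λ = 6, -4.
For λ=6: (A-λI) row 1 is [-40, -60], so an eigenvector is (3, -2).
For λ=-4: (A-λI) row 1 is [-30, -60], so an eigenvector is (-2, 1).
General solution: C_1e^(6t)(3,-2) + C_2e^(-4t)(-2,1).

p(t) = 3C_1e^(6t) - 2C_2e^(-4t), q(t) = -2C_1e^(6t) + C_2e^(-4t)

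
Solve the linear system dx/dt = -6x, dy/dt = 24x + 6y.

Coefficient matrix A = [[-6, 0], [24, 6]].
Characteristic polynomial det(A - λI) = λ^2 - 36 = 0.
Eigenvalues λ = 6, -6.
For λ=6: (A-λI) row 1 is [-12, 0], so an eigenvector is (0, 1).
For λ=-6: (A-λI) row 2 is [24, 12], so an eigenvector is (-1, 2).
General solution: K_1e^(6t)(0,1) + K_2e^(-6t)(-1,2).

x(t) = -K_2e^(-6t), y(t) = K_1e^(6t) + 2K_2e^(-6t)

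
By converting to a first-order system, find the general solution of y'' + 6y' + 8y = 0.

Let x_1 = y, x_2 = y'. Then x_1' = x_2 and x_2' = -8x_1 - 6x_2.
A = [[0,1],[-8,-6]]; det(A-λI) = λ^2 + 6λ + 8.
Eigenvalues λ = -2, -4 with eigenvectors (1,-2), (1,-4).

y(t) = c_1e^(-2t) + c_2e^(-4t)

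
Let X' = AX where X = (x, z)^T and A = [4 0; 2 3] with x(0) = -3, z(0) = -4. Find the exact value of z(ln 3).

A = [[4,0],[2,3]]; eigenvalues λ = 4, 3.
Eigenvectors: (-1,-2) for λ=4, (0,1) for λ=3.
From the initial condition, c_1 = 3, c_2 = 2.
z(ln 3) = (3)(3^4)(-2) + (2)(3^3)(1) = -432.

-432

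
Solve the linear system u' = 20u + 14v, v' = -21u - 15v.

u(t) = c_1e^(6t) + 2c_2e^(-t), v(t) = -c_1e^(6t) - 3c_2e^(-t)

Coefficient matrix A = [[20, 14], [-21, -15]].
Characteristic polynomial det(A - λI) = λ^2 - 5λ - 6 = 0.
Eigenvalues λ = 6, -1.
For λ=6: (A-λI) row 1 is [14, 14], so an eigenvector is (1, -1).
For λ=-1: (A-λI) row 1 is [21, 14], so an eigenvector is (2, -3).
General solution: c_1e^(6t)(1,-1) + c_2e^(-t)(2,-3).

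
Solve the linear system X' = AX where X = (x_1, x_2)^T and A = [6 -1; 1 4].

Coefficient matrix A = [[6, -1], [1, 4]].
Characteristic polynomial det(A - λI) = λ^2 - 10λ + 25 = 0.
Single eigenvalue λ = 5 with algebraic multiplicity 2.
Eigenvector v = (1,1); generalized eigenvector w with (A-λI)w=v is (2,1).
General solution: e^(5t)[c_1·v + c_2·(t·v + w)].

x_1(t) = c_1e^(5t) + c_2te^(5t) + 2c_2e^(5t), x_2(t) = c_1e^(5t) + c_2te^(5t) + c_2e^(5t)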